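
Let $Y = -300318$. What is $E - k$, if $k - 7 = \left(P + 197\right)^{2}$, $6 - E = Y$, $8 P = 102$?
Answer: $\frac{4101151}{16} \approx 2.5632 \cdot 10^{5}$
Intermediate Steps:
$P = \frac{51}{4}$ ($P = \frac{1}{8} \cdot 102 = \frac{51}{4} \approx 12.75$)
$E = 300324$ ($E = 6 - -300318 = 6 + 300318 = 300324$)
$k = \frac{704033}{16}$ ($k = 7 + \left(\frac{51}{4} + 197\right)^{2} = 7 + \left(\frac{839}{4}\right)^{2} = 7 + \frac{703921}{16} = \frac{704033}{16} \approx 44002.0$)
$E - k = 300324 - \frac{704033}{16} = \frac{4101151}{16}$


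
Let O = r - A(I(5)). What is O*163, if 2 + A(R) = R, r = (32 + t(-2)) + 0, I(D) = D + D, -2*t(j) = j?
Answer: 4075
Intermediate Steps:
t(j) = -j/2
I(D) = 2*D
r = 33 (r = (32 - ½*(-2)) + 0 = (32 + 1) + 0 = 33 + 0 = 33)
A(R) = -2 + R
O = 25 (O = 33 - (-2 + 2*5) = 33 - (-2 + 10) = 33 - 1*8 = 33 - 8 = 25)
O*163 = 25*163 = 4075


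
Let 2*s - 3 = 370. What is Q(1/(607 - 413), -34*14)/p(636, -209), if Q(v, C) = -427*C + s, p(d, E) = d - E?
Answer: 406877/1690 ≈ 240.76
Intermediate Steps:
s = 373/2 (s = 3/2 + (½)*370 = 3/2 + 185 = 373/2 ≈ 186.50)
Q(v, C) = 373/2 - 427*C (Q(v, C) = -427*C + 373/2 = 373/2 - 427*C)
Q(1/(607 - 413), -34*14)/p(636, -209) = (373/2 - (-14518)*14)/(636 - 1*(-209)) = (373/2 - 427*(-476))/(636 + 209) = (373/2 + 203252)/845 = (406877/2)*(1/845) = 406877/1690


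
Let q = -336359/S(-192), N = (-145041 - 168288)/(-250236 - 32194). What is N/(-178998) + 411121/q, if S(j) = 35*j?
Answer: 46556109778928402563/5668143052828420 ≈ 8213.6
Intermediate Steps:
N = 313329/282430 (N = -313329/(-282430) = -313329*(-1/282430) = 313329/282430 ≈ 1.1094)
q = 336359/6720 (q = -336359/(35*(-192)) = -336359/(-6720) = -336359*(-1/6720) = 336359/6720 ≈ 50.053)
N/(-178998) + 411121/q = (313329/282430)/(-178998) + 411121/(336359/6720) = (313329/282430)*(-1/178998) + 411121*(6720/336359) = -104443/16851468380 + 2762733120/336359 = 46556109778928402563/5668143052828420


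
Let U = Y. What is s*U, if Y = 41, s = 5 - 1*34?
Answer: -1189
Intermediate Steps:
s = -29 (s = 5 - 34 = -29)
U = 41
s*U = -29*41 = -1189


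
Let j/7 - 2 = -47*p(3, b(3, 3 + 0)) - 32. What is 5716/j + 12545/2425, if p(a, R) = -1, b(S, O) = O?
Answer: 3070831/57715 ≈ 53.207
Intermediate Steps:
j = 119 (j = 14 + 7*(-47*(-1) - 32) = 14 + 7*(47 - 32) = 14 + 7*15 = 14 + 105 = 119)
5716/j + 12545/2425 = 5716/119 + 12545/2425 = 5716*(1/119) + 12545*(1/2425) = 5716/119 + 2509/485 = 3070831/57715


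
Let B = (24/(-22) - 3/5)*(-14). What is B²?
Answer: 1695204/3025 ≈ 560.40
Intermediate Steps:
B = 1302/55 (B = (24*(-1/22) - 3*⅕)*(-14) = (-12/11 - ⅗)*(-14) = -93/55*(-14) = 1302/55 ≈ 23.673)
B² = (1302/55)² = 1695204/3025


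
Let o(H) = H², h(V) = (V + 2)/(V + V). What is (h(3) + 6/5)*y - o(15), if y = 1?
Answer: -6689/30 ≈ -222.97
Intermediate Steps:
h(V) = (2 + V)/(2*V) (h(V) = (2 + V)/((2*V)) = (2 + V)*(1/(2*V)) = (2 + V)/(2*V))
(h(3) + 6/5)*y - o(15) = ((½)*(2 + 3)/3 + 6/5)*1 - 1*15² = ((½)*(⅓)*5 + (⅕)*6)*1 - 1*225 = (⅚ + 6/5)*1 - 225 = (61/30)*1 - 225 = 61/30 - 225 = -6689/30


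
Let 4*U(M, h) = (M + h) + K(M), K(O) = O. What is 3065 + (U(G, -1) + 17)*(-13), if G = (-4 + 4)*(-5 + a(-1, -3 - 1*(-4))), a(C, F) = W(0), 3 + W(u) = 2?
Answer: 11389/4 ≈ 2847.3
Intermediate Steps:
W(u) = -1 (W(u) = -3 + 2 = -1)
a(C, F) = -1
G = 0 (G = (-4 + 4)*(-5 - 1) = 0*(-6) = 0)
U(M, h) = M/2 + h/4 (U(M, h) = ((M + h) + M)/4 = (h + 2*M)/4 = M/2 + h/4)
3065 + (U(G, -1) + 17)*(-13) = 3065 + (((½)*0 + (¼)*(-1)) + 17)*(-13) = 3065 + ((0 - ¼) + 17)*(-13) = 3065 + (-¼ + 17)*(-13) = 3065 + (67/4)*(-13) = 3065 - 871/4 = 11389/4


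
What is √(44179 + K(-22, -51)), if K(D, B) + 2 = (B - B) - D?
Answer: 3*√4911 ≈ 210.24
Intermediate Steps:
K(D, B) = -2 - D (K(D, B) = -2 + ((B - B) - D) = -2 + (0 - D) = -2 - D)
√(44179 + K(-22, -51)) = √(44179 + (-2 - 1*(-22))) = √(44179 + (-2 + 22)) = √(44179 + 20) = √44199 = 3*√4911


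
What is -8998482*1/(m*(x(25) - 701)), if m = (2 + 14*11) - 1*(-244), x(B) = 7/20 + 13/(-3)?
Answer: 13497723/422990 ≈ 31.910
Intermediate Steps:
x(B) = -239/60 (x(B) = 7*(1/20) + 13*(-⅓) = 7/20 - 13/3 = -239/60)
m = 400 (m = (2 + 154) + 244 = 156 + 244 = 400)
-8998482*1/(m*(x(25) - 701)) = -8998482*1/(400*(-239/60 - 701)) = -8998482/(400*(-42299/60)) = -8998482/(-845980/3) = -8998482*(-3/845980) = 13497723/422990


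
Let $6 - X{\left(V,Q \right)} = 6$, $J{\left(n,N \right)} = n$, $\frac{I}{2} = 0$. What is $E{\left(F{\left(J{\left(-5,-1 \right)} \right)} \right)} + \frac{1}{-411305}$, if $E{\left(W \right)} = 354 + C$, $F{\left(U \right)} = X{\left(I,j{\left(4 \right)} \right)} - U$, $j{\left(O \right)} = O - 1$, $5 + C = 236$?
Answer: $\frac{240613424}{411305} \approx 585.0$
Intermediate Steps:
$I = 0$ ($I = 2 \cdot 0 = 0$)
$C = 231$ ($C = -5 + 236 = 231$)
$j{\left(O \right)} = -1 + O$
$X{\left(V,Q \right)} = 0$ ($X{\left(V,Q \right)} = 6 - 6 = 0$)
$F{\left(U \right)} = - U$ ($F{\left(U \right)} = 0 - U = - U$)
$E{\left(W \right)} = 585$ ($E{\left(W \right)} = 354 + 231 = 585$)
$E{\left(F{\left(J{\left(-5,-1 \right)} \right)} \right)} + \frac{1}{-411305} = 585 + \frac{1}{-411305} = 585 - \frac{1}{411305} = \frac{240613424}{411305}$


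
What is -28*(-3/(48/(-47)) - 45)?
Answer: 4711/4 ≈ 1177.8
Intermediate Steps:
-28*(-3/(48/(-47)) - 45) = -28*(-3/(48*(-1/47)) - 45) = -28*(-3/(-48/47) - 45) = -28*(-3*(-47/48) - 45) = -28*(47/16 - 45) = -28*(-673/16) = 4711/4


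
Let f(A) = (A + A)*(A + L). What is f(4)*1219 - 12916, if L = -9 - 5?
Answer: -110436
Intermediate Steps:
L = -14
f(A) = 2*A*(-14 + A) (f(A) = (A + A)*(A - 14) = (2*A)*(-14 + A) = 2*A*(-14 + A))
f(4)*1219 - 12916 = (2*4*(-14 + 4))*1219 - 12916 = (2*4*(-10))*1219 - 12916 = -80*1219 - 12916 = -97520 - 12916 = -110436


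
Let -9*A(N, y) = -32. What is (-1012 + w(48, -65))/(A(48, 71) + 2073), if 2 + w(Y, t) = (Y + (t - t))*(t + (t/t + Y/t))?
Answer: -219186/110435 ≈ -1.9848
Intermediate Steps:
A(N, y) = 32/9 (A(N, y) = -⅑*(-32) = 32/9)
w(Y, t) = -2 + Y*(1 + t + Y/t) (w(Y, t) = -2 + (Y + (t - t))*(t + (t/t + Y/t)) = -2 + (Y + 0)*(t + (1 + Y/t)) = -2 + Y*(1 + t + Y/t))
(-1012 + w(48, -65))/(A(48, 71) + 2073) = (-1012 + (-2 + 48 + 48*(-65) + 48²/(-65)))/(32/9 + 2073) = (-1012 + (-2 + 48 - 3120 + 2304*(-1/65)))/(18689/9) = (-1012 + (-2 + 48 - 3120 - 2304/65))*(9/18689) = (-1012 - 202114/65)*(9/18689) = -267894/65*9/18689 = -219186/110435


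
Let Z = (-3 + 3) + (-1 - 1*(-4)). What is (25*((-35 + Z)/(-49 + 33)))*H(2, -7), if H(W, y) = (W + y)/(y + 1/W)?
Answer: 500/13 ≈ 38.462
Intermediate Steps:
Z = 3 (Z = 0 + (-1 + 4) = 0 + 3 = 3)
H(W, y) = (W + y)/(y + 1/W)
(25*((-35 + Z)/(-49 + 33)))*H(2, -7) = (25*((-35 + 3)/(-49 + 33)))*(2*(2 - 7)/(1 + 2*(-7))) = (25*(-32/(-16)))*(2*(-5)/(1 - 14)) = (25*(-32*(-1/16)))*(2*(-5)/(-13)) = (25*2)*(2*(-1/13)*(-5)) = 50*(10/13) = 500/13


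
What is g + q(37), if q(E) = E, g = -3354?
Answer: -3317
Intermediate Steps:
g + q(37) = -3354 + 37 = -3317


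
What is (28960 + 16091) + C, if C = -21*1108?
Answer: 21783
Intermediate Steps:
C = -23268
(28960 + 16091) + C = (28960 + 16091) - 23268 = 45051 - 23268 = 21783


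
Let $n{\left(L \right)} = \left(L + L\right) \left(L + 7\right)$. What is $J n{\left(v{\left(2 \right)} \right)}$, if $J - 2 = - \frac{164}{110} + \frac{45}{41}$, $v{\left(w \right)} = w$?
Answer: $\frac{130428}{2255} \approx 57.839$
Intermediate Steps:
$n{\left(L \right)} = 2 L \left(7 + L\right)$
$J = \frac{3623}{2255}$ ($J = 2 + \left(- \frac{164}{110} + \frac{45}{41}\right) = 2 + \left(\left(-164\right) \frac{1}{110} + 45 \cdot \frac{1}{41}\right) = 2 + \left(- \frac{82}{55} + \frac{45}{41}\right) = 2 - \frac{887}{2255} = \frac{3623}{2255} \approx 1.6067$)
$J n{\left(v{\left(2 \right)} \right)} = \frac{3623 \cdot 2 \cdot 2 \left(7 + 2\right)}{2255} = \frac{3623 \cdot 2 \cdot 2 \cdot 9}{2255} = \frac{3623}{2255} \cdot 36 = \frac{130428}{2255}$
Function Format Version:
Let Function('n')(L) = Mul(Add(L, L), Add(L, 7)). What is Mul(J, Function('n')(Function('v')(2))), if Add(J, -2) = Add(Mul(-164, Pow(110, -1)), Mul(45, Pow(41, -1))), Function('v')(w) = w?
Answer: Rational(130428, 2255) ≈ 57.839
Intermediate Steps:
Function('n')(L) = Mul(2, L, Add(7, L)) (Function('n')(L) = Mul(Mul(2, L), Add(7, L)) = Mul(2, L, Add(7, L)))
J = Rational(3623, 2255) (J = Add(2, Add(Mul(-164, Pow(110, -1)), Mul(45, Pow(41, -1)))) = Add(2, Add(Mul(-164, Rational(1, 110)), Mul(45, Rational(1, 41)))) = Add(2, Add(Rational(-82, 55), Rational(45, 41))) = Add(2, Rational(-887, 2255)) = Rational(3623, 2255) ≈ 1.6067)
Mul(J, Function('n')(Function('v')(2))) = Mul(Rational(3623, 2255), Mul(2, 2, Add(7, 2))) = Mul(Rational(3623, 2255), Mul(2, 2, 9)) = Mul(Rational(3623, 2255), 36) = Rational(130428, 2255)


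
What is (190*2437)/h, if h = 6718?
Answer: 231515/3359 ≈ 68.924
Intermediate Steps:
(190*2437)/h = (190*2437)/6718 = 463030*(1/6718) = 231515/3359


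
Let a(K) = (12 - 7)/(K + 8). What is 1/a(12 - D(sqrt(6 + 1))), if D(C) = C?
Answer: 4 - sqrt(7)/5 ≈ 3.4708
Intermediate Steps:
a(K) = 5/(8 + K)
1/a(12 - D(sqrt(6 + 1))) = 1/(5/(8 + (12 - sqrt(6 + 1)))) = 1/(5/(8 + (12 - sqrt(7)))) = 1/(5/(20 - sqrt(7))) = 4 - sqrt(7)/5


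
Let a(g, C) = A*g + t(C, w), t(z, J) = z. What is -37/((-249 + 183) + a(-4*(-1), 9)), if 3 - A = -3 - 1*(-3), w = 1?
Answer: 37/45 ≈ 0.82222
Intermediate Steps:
A = 3 (A = 3 - (-3 - 1*(-3)) = 3 - (-3 + 3) = 3 - 1*0 = 3 + 0 = 3)
a(g, C) = C + 3*g (a(g, C) = 3*g + C = C + 3*g)
-37/((-249 + 183) + a(-4*(-1), 9)) = -37/((-249 + 183) + (9 + 3*(-4*(-1)))) = -37/(-66 + (9 + 3*4)) = -37/(-66 + (9 + 12)) = -37/(-66 + 21) = -37/(-45) = -37*(-1/45) = 37/45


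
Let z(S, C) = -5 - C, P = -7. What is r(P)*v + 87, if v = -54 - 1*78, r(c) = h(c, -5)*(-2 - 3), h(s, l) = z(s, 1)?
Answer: -3873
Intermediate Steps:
h(s, l) = -6 (h(s, l) = -5 - 1*1 = -5 - 1 = -6)
r(c) = 30 (r(c) = -6*(-2 - 3) = -6*(-5) = 30)
v = -132 (v = -54 - 78 = -132)
r(P)*v + 87 = 30*(-132) + 87 = -3960 + 87 = -3873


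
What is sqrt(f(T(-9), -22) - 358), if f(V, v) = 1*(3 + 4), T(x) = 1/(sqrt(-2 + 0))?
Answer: 3*I*sqrt(39) ≈ 18.735*I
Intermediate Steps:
T(x) = -I*sqrt(2)/2 (T(x) = 1/(sqrt(-2)) = 1/(I*sqrt(2)) = -I*sqrt(2)/2)
f(V, v) = 7 (f(V, v) = 1*7 = 7)
sqrt(f(T(-9), -22) - 358) = sqrt(7 - 358) = sqrt(-351) = 3*I*sqrt(39)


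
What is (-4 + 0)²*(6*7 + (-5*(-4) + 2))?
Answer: 1024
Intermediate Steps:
(-4 + 0)²*(6*7 + (-5*(-4) + 2)) = (-4)²*(42 + (20 + 2)) = 16*(42 + 22) = 16*64 = 1024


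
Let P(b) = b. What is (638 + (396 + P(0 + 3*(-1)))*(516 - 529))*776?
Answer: -3469496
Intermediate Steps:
(638 + (396 + P(0 + 3*(-1)))*(516 - 529))*776 = (638 + (396 + (0 + 3*(-1)))*(516 - 529))*776 = (638 + (396 + (0 - 3))*(-13))*776 = (638 + (396 - 3)*(-13))*776 = (638 + 393*(-13))*776 = (638 - 5109)*776 = -4471*776 = -3469496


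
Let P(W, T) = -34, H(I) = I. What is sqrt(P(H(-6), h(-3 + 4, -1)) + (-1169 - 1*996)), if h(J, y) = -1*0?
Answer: I*sqrt(2199) ≈ 46.893*I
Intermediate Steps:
h(J, y) = 0
sqrt(P(H(-6), h(-3 + 4, -1)) + (-1169 - 1*996)) = sqrt(-34 + (-1169 - 1*996)) = sqrt(-34 + (-1169 - 996)) = sqrt(-34 - 2165) = sqrt(-2199) = I*sqrt(2199)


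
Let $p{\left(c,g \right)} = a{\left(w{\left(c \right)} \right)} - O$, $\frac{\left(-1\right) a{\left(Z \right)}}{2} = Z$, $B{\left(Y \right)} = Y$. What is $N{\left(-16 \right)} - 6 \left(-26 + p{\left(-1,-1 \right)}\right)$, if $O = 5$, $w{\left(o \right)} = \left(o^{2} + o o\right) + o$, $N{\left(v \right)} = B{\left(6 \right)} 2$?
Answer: $210$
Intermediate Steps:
$N{\left(v \right)} = 12$ ($N{\left(v \right)} = 6 \cdot 2 = 12$)
$w{\left(o \right)} = o + 2 o^{2}$ ($w{\left(o \right)} = \left(o^{2} + o^{2}\right) + o = 2 o^{2} + o = o + 2 o^{2}$)
$a{\left(Z \right)} = - 2 Z$
$p{\left(c,g \right)} = -5 - 2 c \left(1 + 2 c\right)$ ($p{\left(c,g \right)} = - 2 c \left(1 + 2 c\right) - 5 = -5 - 2 c \left(1 + 2 c\right)$)
$N{\left(-16 \right)} - 6 \left(-26 + p{\left(-1,-1 \right)}\right) = 12 - 6 \left(-26 - \left(5 - 2 \left(1 + 2 \left(-1\right)\right)\right)\right) = 12 - 6 \left(-26 - \left(5 - 2 \left(1 - 2\right)\right)\right) = 12 - 6 \left(-26 - \left(5 - -2\right)\right) = 12 - 6 \left(-26 - 7\right) = 12 - -198 = 12 + 198 = 210$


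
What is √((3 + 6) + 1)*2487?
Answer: 2487*√10 ≈ 7864.6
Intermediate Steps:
√((3 + 6) + 1)*2487 = √(9 + 1)*2487 = √10*2487 = 2487*√10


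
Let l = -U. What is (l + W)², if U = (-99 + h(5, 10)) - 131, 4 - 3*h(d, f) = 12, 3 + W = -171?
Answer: 30976/9 ≈ 3441.8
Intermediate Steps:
W = -174 (W = -3 - 171 = -174)
h(d, f) = -8/3 (h(d, f) = 4/3 - ⅓*12 = 4/3 - 4 = -8/3)
U = -698/3 (U = (-99 - 8/3) - 131 = -305/3 - 131 = -698/3 ≈ -232.67)
l = 698/3 (l = -1*(-698/3) = 698/3 ≈ 232.67)
(l + W)² = (698/3 - 174)² = (176/3)² = 30976/9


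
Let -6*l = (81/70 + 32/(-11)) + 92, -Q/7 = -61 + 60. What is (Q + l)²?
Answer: 1380196801/21344400 ≈ 64.663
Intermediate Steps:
Q = 7 (Q = -7*(-61 + 60) = -7*(-1) = 7)
l = -69491/4620 (l = -((81/70 + 32/(-11)) + 92)/6 = -((81*(1/70) + 32*(-1/11)) + 92)/6 = -((81/70 - 32/11) + 92)/6 = -(-1349/770 + 92)/6 = -⅙*69491/770 = -69491/4620 ≈ -15.041)
(Q + l)² = (7 - 69491/4620)² = (-37151/4620)² = 1380196801/21344400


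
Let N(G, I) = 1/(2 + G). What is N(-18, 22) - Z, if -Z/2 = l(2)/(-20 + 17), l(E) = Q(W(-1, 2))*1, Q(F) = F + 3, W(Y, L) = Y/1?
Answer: -67/48 ≈ -1.3958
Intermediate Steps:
W(Y, L) = Y (W(Y, L) = Y*1 = Y)
Q(F) = 3 + F
l(E) = 2 (l(E) = (3 - 1)*1 = 2*1 = 2)
Z = 4/3 (Z = -2*2/(-20 + 17) = -2*2/(-3) = -(-2)*2/3 = -2*(-2/3) = 4/3 ≈ 1.3333)
N(-18, 22) - Z = 1/(2 - 18) - 1*4/3 = 1/(-16) - 4/3 = -1/16 - 4/3 = -67/48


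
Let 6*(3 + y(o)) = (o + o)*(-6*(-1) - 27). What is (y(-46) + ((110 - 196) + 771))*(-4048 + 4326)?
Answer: 279112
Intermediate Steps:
y(o) = -3 - 7*o (y(o) = -3 + ((o + o)*(-6*(-1) - 27))/6 = -3 + ((2*o)*(6 - 27))/6 = -3 + ((2*o)*(-21))/6 = -3 + (-42*o)/6 = -3 - 7*o)
(y(-46) + ((110 - 196) + 771))*(-4048 + 4326) = ((-3 - 7*(-46)) + ((110 - 196) + 771))*(-4048 + 4326) = ((-3 + 322) + (-86 + 771))*278 = (319 + 685)*278 = 1004*278 = 279112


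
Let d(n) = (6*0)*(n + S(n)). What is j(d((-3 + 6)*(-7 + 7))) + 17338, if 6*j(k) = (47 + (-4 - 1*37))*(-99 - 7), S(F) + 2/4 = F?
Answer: 17232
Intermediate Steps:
S(F) = -½ + F
d(n) = 0 (d(n) = (6*0)*(n + (-½ + n)) = 0*(-½ + 2*n) = 0)
j(k) = -106 (j(k) = ((47 + (-4 - 1*37))*(-99 - 7))/6 = ((47 + (-4 - 37))*(-106))/6 = ((47 - 41)*(-106))/6 = (6*(-106))/6 = (⅙)*(-636) = -106)
j(d((-3 + 6)*(-7 + 7))) + 17338 = -106 + 17338 = 17232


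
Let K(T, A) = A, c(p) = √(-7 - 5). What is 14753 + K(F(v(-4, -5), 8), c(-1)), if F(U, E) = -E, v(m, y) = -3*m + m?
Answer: 14753 + 2*I*√3 ≈ 14753.0 + 3.4641*I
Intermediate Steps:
v(m, y) = -2*m
c(p) = 2*I*√3 (c(p) = √(-12) = 2*I*√3)
14753 + K(F(v(-4, -5), 8), c(-1)) = 14753 + 2*I*√3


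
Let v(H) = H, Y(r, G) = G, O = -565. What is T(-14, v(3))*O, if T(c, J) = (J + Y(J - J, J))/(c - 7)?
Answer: 1130/7 ≈ 161.43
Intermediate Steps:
T(c, J) = 2*J/(-7 + c) (T(c, J) = (J + J)/(c - 7) = (2*J)/(-7 + c) = 2*J/(-7 + c))
T(-14, v(3))*O = (2*3/(-7 - 14))*(-565) = (2*3/(-21))*(-565) = (2*3*(-1/21))*(-565) = -2/7*(-565) = 1130/7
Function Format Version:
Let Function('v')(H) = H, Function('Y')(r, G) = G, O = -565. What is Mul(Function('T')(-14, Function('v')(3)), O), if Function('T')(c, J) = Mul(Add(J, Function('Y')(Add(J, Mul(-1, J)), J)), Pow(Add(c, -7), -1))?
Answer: Rational(1130, 7) ≈ 161.43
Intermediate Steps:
Function('T')(c, J) = Mul(2, J, Pow(Add(-7, c), -1)) (Function('T')(c, J) = Mul(Add(J, J), Pow(Add(c, -7), -1)) = Mul(Mul(2, J), Pow(Add(-7, c), -1)) = Mul(2, J, Pow(Add(-7, c), -1)))
Mul(Function('T')(-14, Function('v')(3)), O) = Mul(Mul(2, 3, Pow(Add(-7, -14), -1)), -565) = Mul(Mul(2, 3, Pow(-21, -1)), -565) = Mul(Mul(2, 3, Rational(-1, 21)), -565) = Mul(Rational(-2, 7), -565) = Rational(1130, 7)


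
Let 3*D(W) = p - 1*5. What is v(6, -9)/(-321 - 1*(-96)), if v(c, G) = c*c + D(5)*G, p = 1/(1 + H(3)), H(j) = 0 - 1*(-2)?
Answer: -2/9 ≈ -0.22222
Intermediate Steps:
H(j) = 2 (H(j) = 0 + 2 = 2)
p = ⅓ (p = 1/(1 + 2) = 1/3 = ⅓ ≈ 0.33333)
D(W) = -14/9 (D(W) = (⅓ - 1*5)/3 = (⅓ - 5)/3 = (⅓)*(-14/3) = -14/9)
v(c, G) = c² - 14*G/9 (v(c, G) = c*c - 14*G/9 = c² - 14*G/9)
v(6, -9)/(-321 - 1*(-96)) = (6² - 14/9*(-9))/(-321 - 1*(-96)) = (36 + 14)/(-321 + 96) = 50/(-225) = 50*(-1/225) = -2/9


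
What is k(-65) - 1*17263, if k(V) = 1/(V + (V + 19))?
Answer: -1916194/111 ≈ -17263.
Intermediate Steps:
k(V) = 1/(19 + 2*V) (k(V) = 1/(V + (19 + V)) = 1/(19 + 2*V))
k(-65) - 1*17263 = 1/(19 + 2*(-65)) - 1*17263 = 1/(19 - 130) - 17263 = 1/(-111) - 17263 = -1/111 - 17263 = -1916194/111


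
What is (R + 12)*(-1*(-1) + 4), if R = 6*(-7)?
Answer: -150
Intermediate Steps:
R = -42
(R + 12)*(-1*(-1) + 4) = (-42 + 12)*(-1*(-1) + 4) = -30*(1 + 4) = -30*5 = -150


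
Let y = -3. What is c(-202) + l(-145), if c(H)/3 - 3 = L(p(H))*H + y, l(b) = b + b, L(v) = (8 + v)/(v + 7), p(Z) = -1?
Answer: -997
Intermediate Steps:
L(v) = (8 + v)/(7 + v)
l(b) = 2*b
c(H) = 7*H/2 (c(H) = 9 + 3*(((8 - 1)/(7 - 1))*H - 3) = 9 + 3*((7/6)*H - 3) = 9 + 3*(((1/6)*7)*H - 3) = 9 + 3*(7*H/6 - 3) = 9 + 3*(-3 + 7*H/6) = 9 + (-9 + 7*H/2) = 7*H/2)
c(-202) + l(-145) = (7/2)*(-202) + 2*(-145) = -707 - 290 = -997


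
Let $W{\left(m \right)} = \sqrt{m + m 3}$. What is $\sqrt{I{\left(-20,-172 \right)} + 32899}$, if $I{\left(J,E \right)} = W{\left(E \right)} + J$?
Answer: $\sqrt{32879 + 4 i \sqrt{43}} \approx 181.33 + 0.0723 i$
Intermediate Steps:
$W{\left(m \right)} = 2 \sqrt{m}$ ($W{\left(m \right)} = \sqrt{m + 3 m} = \sqrt{4 m} = 2 \sqrt{m}$)
$I{\left(J,E \right)} = J + 2 \sqrt{E}$ ($I{\left(J,E \right)} = 2 \sqrt{E} + J = J + 2 \sqrt{E}$)
$\sqrt{I{\left(-20,-172 \right)} + 32899} = \sqrt{\left(-20 + 2 \sqrt{-172}\right) + 32899} = \sqrt{\left(-20 + 2 \cdot 2 i \sqrt{43}\right) + 32899} = \sqrt{\left(-20 + 4 i \sqrt{43}\right) + 32899} = \sqrt{32879 + 4 i \sqrt{43}}$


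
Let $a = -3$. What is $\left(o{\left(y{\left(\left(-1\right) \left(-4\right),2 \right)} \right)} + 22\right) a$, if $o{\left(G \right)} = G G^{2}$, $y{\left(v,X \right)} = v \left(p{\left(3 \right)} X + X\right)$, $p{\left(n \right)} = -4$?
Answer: $41406$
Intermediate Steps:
$y{\left(v,X \right)} = - 3 X v$ ($y{\left(v,X \right)} = v \left(- 4 X + X\right) = v \left(- 3 X\right) = - 3 X v$)
$o{\left(G \right)} = G^{3}$
$\left(o{\left(y{\left(\left(-1\right) \left(-4\right),2 \right)} \right)} + 22\right) a = \left(\left(\left(-3\right) 2 \left(\left(-1\right) \left(-4\right)\right)\right)^{3} + 22\right) \left(-3\right) = \left(\left(\left(-3\right) 2 \cdot 4\right)^{3} + 22\right) \left(-3\right) = \left(\left(-24\right)^{3} + 22\right) \left(-3\right) = \left(-13824 + 22\right) \left(-3\right) = \left(-13802\right) \left(-3\right) = 41406$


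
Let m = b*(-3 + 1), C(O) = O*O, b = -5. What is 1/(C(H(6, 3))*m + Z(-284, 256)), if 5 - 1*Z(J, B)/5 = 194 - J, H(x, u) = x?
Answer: -1/2005 ≈ -0.00049875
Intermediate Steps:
Z(J, B) = -945 + 5*J (Z(J, B) = 25 - 5*(194 - J) = 25 + (-970 + 5*J) = -945 + 5*J)
C(O) = O²
m = 10 (m = -5*(-3 + 1) = -5*(-2) = 10)
1/(C(H(6, 3))*m + Z(-284, 256)) = 1/(6²*10 + (-945 + 5*(-284))) = 1/(36*10 + (-945 - 1420)) = 1/(360 - 2365) = 1/(-2005) = -1/2005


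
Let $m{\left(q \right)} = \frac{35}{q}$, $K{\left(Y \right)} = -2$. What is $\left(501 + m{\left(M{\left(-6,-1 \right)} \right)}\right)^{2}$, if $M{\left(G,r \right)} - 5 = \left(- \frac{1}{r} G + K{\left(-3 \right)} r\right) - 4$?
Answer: $\frac{2155024}{9} \approx 2.3945 \cdot 10^{5}$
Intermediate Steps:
$M{\left(G,r \right)} = 1 - 2 r - \frac{G}{r}$ ($M{\left(G,r \right)} = 5 - \left(4 + 2 r - - \frac{1}{r} G\right) = 5 - \left(4 + 2 r + \frac{G}{r}\right) = 1 - 2 r - \frac{G}{r}$)
$\left(501 + m{\left(M{\left(-6,-1 \right)} \right)}\right)^{2} = \left(501 + \frac{35}{1 - -2 - - \frac{6}{-1}}\right)^{2} = \left(501 + \frac{35}{1 + 2 - \left(-6\right) \left(-1\right)}\right)^{2} = \left(501 + \frac{35}{1 + 2 - 6}\right)^{2} = \left(501 + \frac{35}{-3}\right)^{2} = \left(501 + 35 \left(- \frac{1}{3}\right)\right)^{2} = \left(501 - \frac{35}{3}\right)^{2} = \left(\frac{1468}{3}\right)^{2} = \frac{2155024}{9}$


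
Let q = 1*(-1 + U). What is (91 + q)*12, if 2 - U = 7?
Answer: 1020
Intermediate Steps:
U = -5 (U = 2 - 1*7 = 2 - 7 = -5)
q = -6 (q = 1*(-1 - 5) = 1*(-6) = -6)
(91 + q)*12 = (91 - 6)*12 = 85*12 = 1020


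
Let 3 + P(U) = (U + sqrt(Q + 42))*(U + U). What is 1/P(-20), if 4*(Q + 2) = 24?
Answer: 797/561609 + 40*sqrt(46)/561609 ≈ 0.0019022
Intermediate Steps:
Q = 4 (Q = -2 + (1/4)*24 = -2 + 6 = 4)
P(U) = -3 + 2*U*(U + sqrt(46)) (P(U) = -3 + (U + sqrt(4 + 42))*(U + U) = -3 + (U + sqrt(46))*(2*U) = -3 + 2*U*(U + sqrt(46)))
1/P(-20) = 1/(-3 + 2*(-20)**2 + 2*(-20)*sqrt(46)) = 1/(-3 + 2*400 - 40*sqrt(46)) = 1/(-3 + 800 - 40*sqrt(46)) = 1/(797 - 40*sqrt(46))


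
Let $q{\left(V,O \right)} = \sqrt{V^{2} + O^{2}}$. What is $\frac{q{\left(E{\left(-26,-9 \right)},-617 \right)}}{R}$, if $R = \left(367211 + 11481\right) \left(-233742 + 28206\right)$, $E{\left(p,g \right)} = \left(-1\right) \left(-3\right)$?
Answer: $- \frac{\sqrt{380698}}{77834838912} \approx -7.9271 \cdot 10^{-9}$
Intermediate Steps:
$E{\left(p,g \right)} = 3$
$q{\left(V,O \right)} = \sqrt{O^{2} + V^{2}}$
$R = -77834838912$ ($R = 378692 \left(-205536\right) = -77834838912$)
$\frac{q{\left(E{\left(-26,-9 \right)},-617 \right)}}{R} = \frac{\sqrt{\left(-617\right)^{2} + 3^{2}}}{-77834838912} = \sqrt{380689 + 9} \left(- \frac{1}{77834838912}\right) = \sqrt{380698} \left(- \frac{1}{77834838912}\right) = - \frac{\sqrt{380698}}{77834838912}$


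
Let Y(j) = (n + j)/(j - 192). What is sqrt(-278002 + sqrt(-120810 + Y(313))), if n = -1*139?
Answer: sqrt(-33638242 + 66*I*sqrt(406051))/11 ≈ 0.32961 + 527.26*I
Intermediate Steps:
n = -139
Y(j) = (-139 + j)/(-192 + j) (Y(j) = (-139 + j)/(j - 192) = (-139 + j)/(-192 + j))
sqrt(-278002 + sqrt(-120810 + Y(313))) = sqrt(-278002 + sqrt(-120810 + (-139 + 313)/(-192 + 313))) = sqrt(-278002 + sqrt(-120810 + 174/121)) = sqrt(-278002 + sqrt(-14617836/121)) = sqrt(-278002 + 6*I*sqrt(406051)/11)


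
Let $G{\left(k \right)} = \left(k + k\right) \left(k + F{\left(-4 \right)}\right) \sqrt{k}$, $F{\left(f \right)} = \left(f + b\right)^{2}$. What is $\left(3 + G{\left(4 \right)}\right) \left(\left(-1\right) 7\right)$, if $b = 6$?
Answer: $-917$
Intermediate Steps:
$F{\left(f \right)} = \left(6 + f\right)^{2}$ ($F{\left(f \right)} = \left(f + 6\right)^{2} = \left(6 + f\right)^{2}$)
$G{\left(k \right)} = 2 k^{\frac{3}{2}} \left(4 + k\right)$ ($G{\left(k \right)} = \left(k + k\right) \left(k + \left(6 - 4\right)^{2}\right) \sqrt{k} = 2 k \left(k + 2^{2}\right) \sqrt{k} = 2 k \left(k + 4\right) \sqrt{k} = 2 k \left(4 + k\right) \sqrt{k} = 2 k^{\frac{3}{2}} \left(4 + k\right)$)
$\left(3 + G{\left(4 \right)}\right) \left(\left(-1\right) 7\right) = \left(3 + 2 \cdot 4^{\frac{3}{2}} \left(4 + 4\right)\right) \left(\left(-1\right) 7\right) = \left(3 + 2 \cdot 8 \cdot 8\right) \left(-7\right) = \left(3 + 128\right) \left(-7\right) = 131 \left(-7\right) = -917$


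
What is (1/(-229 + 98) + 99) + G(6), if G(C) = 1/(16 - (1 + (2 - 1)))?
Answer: 181683/1834 ≈ 99.064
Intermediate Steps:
G(C) = 1/14 (G(C) = 1/(16 - (1 + 1)) = 1/(16 - 1*2) = 1/(16 - 2) = 1/14)
(1/(-229 + 98) + 99) + G(6) = (1/(-229 + 98) + 99) + 1/14 = (1/(-131) + 99) + 1/14 = (-1/131 + 99) + 1/14 = 12968/131 + 1/14 = 181683/1834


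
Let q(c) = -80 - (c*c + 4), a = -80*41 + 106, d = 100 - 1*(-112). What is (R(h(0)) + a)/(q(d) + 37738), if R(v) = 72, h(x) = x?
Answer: 517/1215 ≈ 0.42551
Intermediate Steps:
d = 212 (d = 100 + 112 = 212)
a = -3174 (a = -3280 + 106 = -3174)
q(c) = -84 - c² (q(c) = -80 - (c² + 4) = -80 - (4 + c²) = -80 + (-4 - c²) = -84 - c²)
(R(h(0)) + a)/(q(d) + 37738) = (72 - 3174)/((-84 - 1*212²) + 37738) = -3102/((-84 - 1*44944) + 37738) = -3102/((-84 - 44944) + 37738) = -3102/(-45028 + 37738) = -3102/(-7290) = -3102*(-1/7290) = 517/1215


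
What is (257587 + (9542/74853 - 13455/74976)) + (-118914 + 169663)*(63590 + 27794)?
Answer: 8676248794235275687/1870726176 ≈ 4.6379e+9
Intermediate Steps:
(257587 + (9542/74853 - 13455/74976)) + (-118914 + 169663)*(63590 + 27794) = (257587 + (9542*(1/74853) - 13455*1/74976)) + 50749*91384 = (257587 + (9542/74853 - 4485/24992)) + 4637646616 = (257587 - 97242041/1870726176) + 4637646616 = 481874646255271/1870726176 + 4637646616 = 8676248794235275687/1870726176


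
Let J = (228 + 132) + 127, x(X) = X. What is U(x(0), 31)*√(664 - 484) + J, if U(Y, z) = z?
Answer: 487 + 186*√5 ≈ 902.91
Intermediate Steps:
J = 487 (J = 360 + 127 = 487)
U(x(0), 31)*√(664 - 484) + J = 31*√(664 - 484) + 487 = 31*√180 + 487 = 31*(6*√5) + 487 = 186*√5 + 487 = 487 + 186*√5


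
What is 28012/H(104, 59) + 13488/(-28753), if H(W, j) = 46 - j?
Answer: -805604380/373789 ≈ -2155.2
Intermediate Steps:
28012/H(104, 59) + 13488/(-28753) = 28012/(46 - 1*59) + 13488/(-28753) = 28012/(46 - 59) + 13488*(-1/28753) = 28012/(-13) - 13488/28753 = 28012*(-1/13) - 13488/28753 = -28012/13 - 13488/28753 = -805604380/373789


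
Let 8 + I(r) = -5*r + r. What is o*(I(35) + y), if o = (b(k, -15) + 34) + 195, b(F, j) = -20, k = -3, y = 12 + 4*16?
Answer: -15048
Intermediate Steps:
y = 76 (y = 12 + 64 = 76)
o = 209 (o = (-20 + 34) + 195 = 14 + 195 = 209)
I(r) = -8 - 4*r (I(r) = -8 + (-5*r + r) = -8 - 4*r)
o*(I(35) + y) = 209*((-8 - 4*35) + 76) = 209*((-8 - 140) + 76) = 209*(-148 + 76) = 209*(-72) = -15048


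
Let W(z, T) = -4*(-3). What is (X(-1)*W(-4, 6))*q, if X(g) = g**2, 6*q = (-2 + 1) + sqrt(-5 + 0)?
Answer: -2 + 2*I*sqrt(5) ≈ -2.0 + 4.4721*I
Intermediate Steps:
W(z, T) = 12
q = -1/6 + I*sqrt(5)/6 (q = ((-2 + 1) + sqrt(-5 + 0))/6 = (-1 + sqrt(-5))/6 = (-1 + I*sqrt(5))/6 = -1/6 + I*sqrt(5)/6 ≈ -0.16667 + 0.37268*I)
(X(-1)*W(-4, 6))*q = ((-1)**2*12)*(-1/6 + I*sqrt(5)/6) = (1*12)*(-1/6 + I*sqrt(5)/6) = 12*(-1/6 + I*sqrt(5)/6) = -2 + 2*I*sqrt(5)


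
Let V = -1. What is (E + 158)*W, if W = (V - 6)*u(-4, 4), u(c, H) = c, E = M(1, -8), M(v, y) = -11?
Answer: 4116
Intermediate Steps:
E = -11
W = 28 (W = (-1 - 6)*(-4) = -7*(-4) = 28)
(E + 158)*W = (-11 + 158)*28 = 147*28 = 4116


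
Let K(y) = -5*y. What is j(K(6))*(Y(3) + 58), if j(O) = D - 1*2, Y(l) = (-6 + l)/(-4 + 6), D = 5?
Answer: 339/2 ≈ 169.50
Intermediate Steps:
Y(l) = -3 + l/2 (Y(l) = (-6 + l)/2 = (-6 + l)*(½) = -3 + l/2)
j(O) = 3 (j(O) = 5 - 1*2 = 5 - 2 = 3)
j(K(6))*(Y(3) + 58) = 3*((-3 + (½)*3) + 58) = 3*((-3 + 3/2) + 58) = 3*(-3/2 + 58) = 3*(113/2) = 339/2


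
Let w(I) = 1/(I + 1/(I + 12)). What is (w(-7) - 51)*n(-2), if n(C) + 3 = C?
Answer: 8695/34 ≈ 255.74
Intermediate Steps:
n(C) = -3 + C
w(I) = 1/(I + 1/(12 + I))
(w(-7) - 51)*n(-2) = ((12 - 7)/(1 + (-7)² + 12*(-7)) - 51)*(-3 - 2) = (5/(1 + 49 - 84) - 51)*(-5) = (5/(-34) - 51)*(-5) = (-1/34*5 - 51)*(-5) = (-5/34 - 51)*(-5) = -1739/34*(-5) = 8695/34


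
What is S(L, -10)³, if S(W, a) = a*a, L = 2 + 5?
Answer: 1000000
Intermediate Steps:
L = 7
S(W, a) = a²
S(L, -10)³ = ((-10)²)³ = 100³ = 1000000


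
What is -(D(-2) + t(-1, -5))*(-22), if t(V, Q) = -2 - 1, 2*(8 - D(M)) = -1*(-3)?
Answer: 77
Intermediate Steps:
D(M) = 13/2 (D(M) = 8 - (-1)*(-3)/2 = 8 - ½*3 = 8 - 3/2 = 13/2)
t(V, Q) = -3
-(D(-2) + t(-1, -5))*(-22) = -(13/2 - 3)*(-22) = -7*(-22)/2 = -1*(-77) = 77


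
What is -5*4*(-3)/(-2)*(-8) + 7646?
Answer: 7886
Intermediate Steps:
-5*4*(-3)/(-2)*(-8) + 7646 = -(-60)*(-1)/2*(-8) + 7646 = -5*6*(-8) + 7646 = -30*(-8) + 7646 = 240 + 7646 = 7886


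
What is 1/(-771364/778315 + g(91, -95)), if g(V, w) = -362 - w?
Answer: -778315/208581469 ≈ -0.0037315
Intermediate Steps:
1/(-771364/778315 + g(91, -95)) = 1/(-771364/778315 + (-362 - 1*(-95))) = 1/(-771364*1/778315 + (-362 + 95)) = 1/(-771364/778315 - 267) = 1/(-208581469/778315) = -778315/208581469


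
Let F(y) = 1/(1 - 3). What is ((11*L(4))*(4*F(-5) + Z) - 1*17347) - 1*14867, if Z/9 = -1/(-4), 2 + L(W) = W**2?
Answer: -64351/2 ≈ -32176.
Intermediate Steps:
F(y) = -1/2 (F(y) = 1/(-2) = -1/2)
L(W) = -2 + W**2
Z = 9/4 (Z = 9*(-1/(-4)) = 9*(-1*(-1/4)) = 9*(1/4) = 9/4 ≈ 2.2500)
((11*L(4))*(4*F(-5) + Z) - 1*17347) - 1*14867 = ((11*(-2 + 4**2))*(4*(-1/2) + 9/4) - 1*17347) - 1*14867 = ((11*(-2 + 16))*(-2 + 9/4) - 17347) - 14867 = ((11*14)*(1/4) - 17347) - 14867 = (154*(1/4) - 17347) - 14867 = (77/2 - 17347) - 14867 = -34617/2 - 14867 = -64351/2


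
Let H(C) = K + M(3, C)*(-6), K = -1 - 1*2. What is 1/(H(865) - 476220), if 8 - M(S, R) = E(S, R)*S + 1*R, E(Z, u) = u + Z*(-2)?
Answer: -1/455619 ≈ -2.1948e-6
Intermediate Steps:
K = -3 (K = -1 - 2 = -3)
E(Z, u) = u - 2*Z
M(S, R) = 8 - R - S*(R - 2*S) (M(S, R) = 8 - ((R - 2*S)*S + 1*R) = 8 - (S*(R - 2*S) + R) = 8 - (R + S*(R - 2*S)) = 8 + (-R - S*(R - 2*S)) = 8 - R - S*(R - 2*S))
H(C) = -159 + 24*C (H(C) = -3 + (8 - C - 1*3*(C - 2*3))*(-6) = -3 + (8 - C - 1*3*(C - 6))*(-6) = -3 + (8 - C - 1*3*(-6 + C))*(-6) = -3 + (8 - C + (18 - 3*C))*(-6) = -3 + (26 - 4*C)*(-6) = -3 + (-156 + 24*C) = -159 + 24*C)
1/(H(865) - 476220) = 1/((-159 + 24*865) - 476220) = 1/((-159 + 20760) - 476220) = 1/(20601 - 476220) = 1/(-455619) = -1/455619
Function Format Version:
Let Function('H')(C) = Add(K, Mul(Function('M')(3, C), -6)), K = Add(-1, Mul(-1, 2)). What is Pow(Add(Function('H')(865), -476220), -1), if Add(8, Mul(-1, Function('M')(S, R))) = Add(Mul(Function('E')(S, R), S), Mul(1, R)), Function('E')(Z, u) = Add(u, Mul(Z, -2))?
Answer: Rational(-1, 455619) ≈ -2.1948e-6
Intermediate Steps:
K = -3 (K = Add(-1, -2) = -3)
Function('E')(Z, u) = Add(u, Mul(-2, Z))
Function('M')(S, R) = Add(8, Mul(-1, R), Mul(-1, S, Add(R, Mul(-2, S)))) (Function('M')(S, R) = Add(8, Mul(-1, Add(Mul(Add(R, Mul(-2, S)), S), Mul(1, R)))) = Add(8, Mul(-1, Add(Mul(S, Add(R, Mul(-2, S))), R))) = Add(8, Mul(-1, Add(R, Mul(S, Add(R, Mul(-2, S)))))) = Add(8, Add(Mul(-1, R), Mul(-1, S, Add(R, Mul(-2, S))))) = Add(8, Mul(-1, R), Mul(-1, S, Add(R, Mul(-2, S)))))
Function('H')(C) = Add(-159, Mul(24, C)) (Function('H')(C) = Add(-3, Mul(Add(8, Mul(-1, C), Mul(-1, 3, Add(C, Mul(-2, 3)))), -6)) = Add(-3, Mul(Add(8, Mul(-1, C), Mul(-1, 3, Add(C, -6))), -6)) = Add(-3, Mul(Add(8, Mul(-1, C), Mul(-1, 3, Add(-6, C))), -6)) = Add(-3, Mul(Add(8, Mul(-1, C), Add(18, Mul(-3, C))), -6)) = Add(-3, Mul(Add(26, Mul(-4, C)), -6)) = Add(-3, Add(-156, Mul(24, C))) = Add(-159, Mul(24, C)))
Pow(Add(Function('H')(865), -476220), -1) = Pow(Add(Add(-159, Mul(24, 865)), -476220), -1) = Pow(Add(Add(-159, 20760), -476220), -1) = Pow(Add(20601, -476220), -1) = Pow(-455619, -1) = Rational(-1, 455619)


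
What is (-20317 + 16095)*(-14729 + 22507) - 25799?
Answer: -32864515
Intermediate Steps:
(-20317 + 16095)*(-14729 + 22507) - 25799 = -4222*7778 - 25799 = -32838716 - 25799 = -32864515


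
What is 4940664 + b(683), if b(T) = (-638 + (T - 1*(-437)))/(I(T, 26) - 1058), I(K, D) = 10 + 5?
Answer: 5153112070/1043 ≈ 4.9407e+6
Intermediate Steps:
I(K, D) = 15
b(T) = 201/1043 - T/1043 (b(T) = (-638 + (T - 1*(-437)))/(15 - 1058) = (-638 + (T + 437))/(-1043) = (-638 + (437 + T))*(-1/1043) = (-201 + T)*(-1/1043) = 201/1043 - T/1043)
4940664 + b(683) = 4940664 + (201/1043 - 1/1043*683) = 4940664 + (201/1043 - 683/1043) = 4940664 - 482/1043 = 5153112070/1043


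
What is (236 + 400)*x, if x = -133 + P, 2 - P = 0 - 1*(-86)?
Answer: -138012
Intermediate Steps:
P = -84 (P = 2 - (0 - 1*(-86)) = 2 - (0 + 86) = 2 - 1*86 = 2 - 86 = -84)
x = -217 (x = -133 - 84 = -217)
(236 + 400)*x = (236 + 400)*(-217) = 636*(-217) = -138012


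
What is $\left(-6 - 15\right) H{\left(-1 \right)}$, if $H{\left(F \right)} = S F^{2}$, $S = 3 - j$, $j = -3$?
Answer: $-126$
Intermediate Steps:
$S = 6$ ($S = 3 - -3 = 3 + 3 = 6$)
$H{\left(F \right)} = 6 F^{2}$
$\left(-6 - 15\right) H{\left(-1 \right)} = \left(-6 - 15\right) 6 \left(-1\right)^{2} = - 21 \cdot 6 \cdot 1 = \left(-21\right) 6 = -126$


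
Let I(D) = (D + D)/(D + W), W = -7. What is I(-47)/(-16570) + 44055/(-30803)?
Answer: -19711214191/13780954170 ≈ -1.4303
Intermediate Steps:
I(D) = 2*D/(-7 + D) (I(D) = (D + D)/(D - 7) = (2*D)/(-7 + D) = 2*D/(-7 + D))
I(-47)/(-16570) + 44055/(-30803) = (2*(-47)/(-7 - 47))/(-16570) + 44055/(-30803) = (2*(-47)/(-54))*(-1/16570) + 44055*(-1/30803) = (2*(-47)*(-1/54))*(-1/16570) - 44055/30803 = (47/27)*(-1/16570) - 44055/30803 = -47/447390 - 44055/30803 = -19711214191/13780954170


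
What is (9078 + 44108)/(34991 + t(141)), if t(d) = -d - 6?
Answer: 26593/17422 ≈ 1.5264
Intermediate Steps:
t(d) = -6 - d
(9078 + 44108)/(34991 + t(141)) = (9078 + 44108)/(34991 + (-6 - 1*141)) = 53186/(34991 + (-6 - 141)) = 53186/(34991 - 147) = 53186/34844 = 53186*(1/34844) = 26593/17422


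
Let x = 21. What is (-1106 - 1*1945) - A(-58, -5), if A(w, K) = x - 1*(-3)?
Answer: -3075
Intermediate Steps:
A(w, K) = 24 (A(w, K) = 21 - 1*(-3) = 21 + 3 = 24)
(-1106 - 1*1945) - A(-58, -5) = (-1106 - 1*1945) - 1*24 = (-1106 - 1945) - 24 = -3051 - 24 = -3075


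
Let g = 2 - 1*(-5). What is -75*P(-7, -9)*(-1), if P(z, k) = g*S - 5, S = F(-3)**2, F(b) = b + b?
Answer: 18525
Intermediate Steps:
F(b) = 2*b
S = 36 (S = (2*(-3))**2 = (-6)**2 = 36)
g = 7 (g = 2 + 5 = 7)
P(z, k) = 247 (P(z, k) = 7*36 - 5 = 252 - 5 = 247)
-75*P(-7, -9)*(-1) = -75*247*(-1) = -18525*(-1) = 18525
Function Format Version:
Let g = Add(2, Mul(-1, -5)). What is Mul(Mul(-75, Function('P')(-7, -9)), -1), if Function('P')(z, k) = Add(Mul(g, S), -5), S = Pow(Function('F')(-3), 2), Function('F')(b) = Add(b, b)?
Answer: 18525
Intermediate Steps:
Function('F')(b) = Mul(2, b)
S = 36 (S = Pow(Mul(2, -3), 2) = Pow(-6, 2) = 36)
g = 7 (g = Add(2, 5) = 7)
Function('P')(z, k) = 247 (Function('P')(z, k) = Add(Mul(7, 36), -5) = Add(252, -5) = 247)
Mul(Mul(-75, Function('P')(-7, -9)), -1) = Mul(Mul(-75, 247), -1) = Mul(-18525, -1) = 18525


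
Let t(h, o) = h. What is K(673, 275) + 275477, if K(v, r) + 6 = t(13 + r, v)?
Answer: 275759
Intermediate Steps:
K(v, r) = 7 + r (K(v, r) = -6 + (13 + r) = 7 + r)
K(673, 275) + 275477 = (7 + 275) + 275477 = 282 + 275477 = 275759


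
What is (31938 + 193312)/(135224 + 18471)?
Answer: 45050/30739 ≈ 1.4656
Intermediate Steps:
(31938 + 193312)/(135224 + 18471) = 225250/153695 = 225250*(1/153695) = 45050/30739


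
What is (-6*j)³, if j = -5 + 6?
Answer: -216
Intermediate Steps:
j = 1
(-6*j)³ = (-6*1)³ = (-6)³ = -216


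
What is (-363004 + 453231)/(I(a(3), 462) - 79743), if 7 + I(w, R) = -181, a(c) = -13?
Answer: -90227/79931 ≈ -1.1288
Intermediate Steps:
I(w, R) = -188 (I(w, R) = -7 - 181 = -188)
(-363004 + 453231)/(I(a(3), 462) - 79743) = (-363004 + 453231)/(-188 - 79743) = 90227/(-79931) = 90227*(-1/79931) = -90227/79931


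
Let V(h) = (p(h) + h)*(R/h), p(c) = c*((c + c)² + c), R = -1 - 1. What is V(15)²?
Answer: 3356224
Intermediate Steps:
R = -2
p(c) = c*(c + 4*c²) (p(c) = c*((2*c)² + c) = c*(4*c² + c) = c*(c + 4*c²))
V(h) = -2*(h + h²*(1 + 4*h))/h (V(h) = (h²*(1 + 4*h) + h)*(-2/h) = (h + h²*(1 + 4*h))*(-2/h) = -2*(h + h²*(1 + 4*h))/h)
V(15)² = (-2 + 2*15*(-1 - 4*15))² = (-2 + 2*15*(-1 - 60))² = (-2 + 2*15*(-61))² = (-2 - 1830)² = (-1832)² = 3356224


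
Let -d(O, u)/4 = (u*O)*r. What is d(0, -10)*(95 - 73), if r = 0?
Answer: 0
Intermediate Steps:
d(O, u) = 0 (d(O, u) = -4*u*O*0 = -4*O*u*0 = -4*0 = 0)
d(0, -10)*(95 - 73) = 0*(95 - 73) = 0*22 = 0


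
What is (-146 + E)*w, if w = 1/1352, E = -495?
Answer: -641/1352 ≈ -0.47411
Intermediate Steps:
w = 1/1352 ≈ 0.00073965
(-146 + E)*w = (-146 - 495)*(1/1352) = -641*1/1352 = -641/1352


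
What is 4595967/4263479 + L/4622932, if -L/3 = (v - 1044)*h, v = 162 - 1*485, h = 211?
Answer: 24936078192213/19709773500428 ≈ 1.2652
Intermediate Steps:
v = -323 (v = 162 - 485 = -323)
L = 865311 (L = -3*(-323 - 1044)*211 = -(-4101)*211 = -3*(-288437) = 865311)
4595967/4263479 + L/4622932 = 4595967/4263479 + 865311/4622932 = 24936078192213/19709773500428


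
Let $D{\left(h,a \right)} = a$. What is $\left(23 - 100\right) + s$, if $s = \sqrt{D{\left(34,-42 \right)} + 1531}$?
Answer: $-77 + \sqrt{1489} \approx -38.412$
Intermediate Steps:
$s = \sqrt{1489}$ ($s = \sqrt{-42 + 1531} = \sqrt{1489} \approx 38.588$)
$\left(23 - 100\right) + s = \left(23 - 100\right) + \sqrt{1489} = -77 + \sqrt{1489}$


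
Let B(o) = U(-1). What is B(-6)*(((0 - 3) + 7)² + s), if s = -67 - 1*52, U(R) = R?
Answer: 103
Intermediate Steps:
B(o) = -1
s = -119 (s = -67 - 52 = -119)
B(-6)*(((0 - 3) + 7)² + s) = -(((0 - 3) + 7)² - 119) = -((-3 + 7)² - 119) = -(4² - 119) = -(16 - 119) = -1*(-103) = 103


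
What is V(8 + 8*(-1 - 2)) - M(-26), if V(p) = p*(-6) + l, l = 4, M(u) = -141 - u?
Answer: 215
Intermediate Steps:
V(p) = 4 - 6*p (V(p) = p*(-6) + 4 = -6*p + 4 = 4 - 6*p)
V(8 + 8*(-1 - 2)) - M(-26) = (4 - 6*(8 + 8*(-1 - 2))) - (-141 - 1*(-26)) = (4 - 6*(8 + 8*(-3))) - (-141 + 26) = (4 - 6*(8 - 24)) - 1*(-115) = (4 - 6*(-16)) + 115 = (4 + 96) + 115 = 100 + 115 = 215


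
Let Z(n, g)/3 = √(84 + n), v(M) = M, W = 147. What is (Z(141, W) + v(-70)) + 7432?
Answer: 7407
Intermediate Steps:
Z(n, g) = 3*√(84 + n)
(Z(141, W) + v(-70)) + 7432 = (3*√(84 + 141) - 70) + 7432 = (3*√225 - 70) + 7432 = (3*15 - 70) + 7432 = (45 - 70) + 7432 = -25 + 7432 = 7407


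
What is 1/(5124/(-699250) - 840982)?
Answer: -349625/294028334312 ≈ -1.1891e-6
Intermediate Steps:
1/(5124/(-699250) - 840982) = 1/(5124*(-1/699250) - 840982) = 1/(-2562/349625 - 840982) = 1/(-294028334312/349625) = -349625/294028334312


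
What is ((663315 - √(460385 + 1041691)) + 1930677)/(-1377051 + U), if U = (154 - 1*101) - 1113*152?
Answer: -1296996/773087 + √375519/773087 ≈ -1.6769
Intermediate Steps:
U = -169123 (U = (154 - 101) - 169176 = 53 - 169176 = -169123)
((663315 - √(460385 + 1041691)) + 1930677)/(-1377051 + U) = ((663315 - √(460385 + 1041691)) + 1930677)/(-1377051 - 169123) = ((663315 - √1502076) + 1930677)/(-1546174) = ((663315 - 2*√375519) + 1930677)*(-1/1546174) = (2593992 - 2*√375519)*(-1/1546174) = -1296996/773087 + √375519/773087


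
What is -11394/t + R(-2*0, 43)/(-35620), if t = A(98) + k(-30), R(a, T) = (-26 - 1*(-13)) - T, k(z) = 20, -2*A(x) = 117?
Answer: 202928218/685685 ≈ 295.95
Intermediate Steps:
A(x) = -117/2 (A(x) = -½*117 = -117/2)
R(a, T) = -13 - T (R(a, T) = (-26 + 13) - T = -13 - T)
t = -77/2 (t = -117/2 + 20 = -77/2 ≈ -38.500)
-11394/t + R(-2*0, 43)/(-35620) = -11394/(-77/2) + (-13 - 1*43)/(-35620) = -11394*(-2/77) + (-13 - 43)*(-1/35620) = 22788/77 - 56*(-1/35620) = 22788/77 + 14/8905 = 202928218/685685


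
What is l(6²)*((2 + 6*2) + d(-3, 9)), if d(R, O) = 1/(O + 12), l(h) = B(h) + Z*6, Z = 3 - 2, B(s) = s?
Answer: 590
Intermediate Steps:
Z = 1
l(h) = 6 + h (l(h) = h + 1*6 = h + 6 = 6 + h)
d(R, O) = 1/(12 + O)
l(6²)*((2 + 6*2) + d(-3, 9)) = (6 + 6²)*((2 + 6*2) + 1/(12 + 9)) = (6 + 36)*((2 + 12) + 1/21) = 42*(14 + 1/21) = 42*(295/21) = 590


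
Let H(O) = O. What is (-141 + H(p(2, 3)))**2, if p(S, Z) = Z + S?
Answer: 18496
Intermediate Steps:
p(S, Z) = S + Z
(-141 + H(p(2, 3)))**2 = (-141 + (2 + 3))**2 = (-141 + 5)**2 = (-136)**2 = 18496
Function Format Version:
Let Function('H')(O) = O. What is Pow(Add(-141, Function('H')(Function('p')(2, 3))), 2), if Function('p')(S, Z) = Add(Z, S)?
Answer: 18496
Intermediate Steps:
Function('p')(S, Z) = Add(S, Z)
Pow(Add(-141, Function('H')(Function('p')(2, 3))), 2) = Pow(Add(-141, Add(2, 3)), 2) = Pow(Add(-141, 5), 2) = Pow(-136, 2) = 18496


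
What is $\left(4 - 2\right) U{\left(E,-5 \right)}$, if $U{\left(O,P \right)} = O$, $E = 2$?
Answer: $4$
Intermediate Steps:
$\left(4 - 2\right) U{\left(E,-5 \right)} = \left(4 - 2\right) 2 = 2 \cdot 2 = 4$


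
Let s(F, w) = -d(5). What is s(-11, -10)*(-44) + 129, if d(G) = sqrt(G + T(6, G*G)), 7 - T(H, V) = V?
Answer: 129 + 44*I*sqrt(13) ≈ 129.0 + 158.64*I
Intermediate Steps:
T(H, V) = 7 - V
d(G) = sqrt(7 + G - G**2) (d(G) = sqrt(G + (7 - G*G)) = sqrt(G + (7 - G**2)) = sqrt(7 + G - G**2))
s(F, w) = -I*sqrt(13) (s(F, w) = -sqrt(7 + 5 - 1*5**2) = -sqrt(7 + 5 - 1*25) = -sqrt(7 + 5 - 25) = -sqrt(-13) = -I*sqrt(13))
s(-11, -10)*(-44) + 129 = -I*sqrt(13)*(-44) + 129 = 44*I*sqrt(13) + 129 = 129 + 44*I*sqrt(13)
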